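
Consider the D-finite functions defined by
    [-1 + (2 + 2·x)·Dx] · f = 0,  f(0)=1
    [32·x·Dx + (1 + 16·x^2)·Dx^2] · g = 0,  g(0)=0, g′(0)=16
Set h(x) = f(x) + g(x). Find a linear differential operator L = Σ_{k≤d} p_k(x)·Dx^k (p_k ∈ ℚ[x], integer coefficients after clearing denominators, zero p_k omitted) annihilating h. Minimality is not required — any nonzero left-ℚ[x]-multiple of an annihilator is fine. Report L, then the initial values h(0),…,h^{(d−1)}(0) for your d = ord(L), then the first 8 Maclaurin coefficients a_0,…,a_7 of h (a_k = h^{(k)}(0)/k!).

L = (-64 - 160·x + 3072·x^2 + 1536·x^3)·Dx + (-131 - 256·x + 5920·x^2 + 12288·x^3 + 5376·x^4)·Dx^2 + (-2 + 126·x + 192·x^2 + 2112·x^3 + 3584·x^4 + 1536·x^5)·Dx^3  (order 3).
h: a_k = 1, 33/2, -1/8, -4093/48, -5/128, 1048611/1280, -21/1024, -134217497/14336, …
ICs: h(0) = 1, h′(0) = 33/2, h′′(0) = -1/4.

f: a_k = 1, 1/2, -1/8, 1/16, -5/128, 7/256, -21/1024, 33/2048, …
g: a_k = 0, 16, 0, -256/3, 0, 4096/5, 0, -65536/7, …
h₀=f+g: left-lcm gives L₀, ord ≤ 3.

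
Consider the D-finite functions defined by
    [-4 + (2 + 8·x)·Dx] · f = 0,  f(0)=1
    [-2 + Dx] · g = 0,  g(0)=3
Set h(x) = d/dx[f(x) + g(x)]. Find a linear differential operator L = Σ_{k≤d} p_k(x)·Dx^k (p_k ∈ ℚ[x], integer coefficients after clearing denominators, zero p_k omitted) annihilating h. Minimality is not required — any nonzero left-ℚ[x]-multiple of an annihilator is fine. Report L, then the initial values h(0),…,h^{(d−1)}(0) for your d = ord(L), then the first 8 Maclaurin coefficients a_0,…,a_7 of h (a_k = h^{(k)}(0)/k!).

L = (-8 - 8·x) + (2 - 8·x - 16·x^2)·Dx + (1 + 6·x + 8·x^2)·Dx^2  (order 2).
h: a_k = 8, 8, 24, -32, 144, -2512/5, 27728/15, -720704/105, …
ICs: h(0) = 8, h′(0) = 8.

f: a_k = 1, 2, -2, 4, -10, 28, -84, 264, …
g: a_k = 3, 6, 6, 4, 2, 4/5, 4/15, 8/105, …
L₀ := lclm(L_f,L_g); ord L₀ ≤ 1+1.
h=h₀': d/dx-closure on L₀ ⇒ L.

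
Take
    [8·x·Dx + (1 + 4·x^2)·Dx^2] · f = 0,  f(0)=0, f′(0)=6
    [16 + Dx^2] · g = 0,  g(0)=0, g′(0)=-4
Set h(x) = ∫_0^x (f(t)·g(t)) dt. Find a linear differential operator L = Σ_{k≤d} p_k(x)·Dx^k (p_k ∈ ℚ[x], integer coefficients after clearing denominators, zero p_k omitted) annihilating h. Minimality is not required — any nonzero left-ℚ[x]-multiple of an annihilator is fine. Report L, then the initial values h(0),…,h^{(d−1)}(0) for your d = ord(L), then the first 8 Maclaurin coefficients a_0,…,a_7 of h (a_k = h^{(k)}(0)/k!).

f: a_k = 0, 6, 0, -8, 0, 96/5, 0, -384/7, …
g: a_k = 0, -4, 0, 32/3, 0, -128/15, 0, 1024/315, …
f·g: L₀ = L_f ⊗_s L_g, ord ≤ 2·2.
∫: right-multiply L₀ by Dx.
L = (2560 + 29696·x^2 + 118784·x^4 + 262144·x^6 + 262144·x^8)·Dx + (1536·x + 14336·x^3 + 49152·x^5 + 65536·x^7)·Dx^2 + (240 + 3008·x^2 + 13824·x^4 + 32768·x^6 + 32768·x^8)·Dx^3 + (96·x + 896·x^3 + 3072·x^5 + 4096·x^7)·Dx^4 + (5 + 72·x^2 + 400·x^4 + 1024·x^6 + 1024·x^8)·Dx^5  (order 5).
h: a_k = 0, 0, 0, -8, 0, 96/5, 0, -640/21, …
ICs: h(0) = 0, h′(0) = 0, h′′(0) = 0, h′′′(0) = -48, h′′′′(0) = 0.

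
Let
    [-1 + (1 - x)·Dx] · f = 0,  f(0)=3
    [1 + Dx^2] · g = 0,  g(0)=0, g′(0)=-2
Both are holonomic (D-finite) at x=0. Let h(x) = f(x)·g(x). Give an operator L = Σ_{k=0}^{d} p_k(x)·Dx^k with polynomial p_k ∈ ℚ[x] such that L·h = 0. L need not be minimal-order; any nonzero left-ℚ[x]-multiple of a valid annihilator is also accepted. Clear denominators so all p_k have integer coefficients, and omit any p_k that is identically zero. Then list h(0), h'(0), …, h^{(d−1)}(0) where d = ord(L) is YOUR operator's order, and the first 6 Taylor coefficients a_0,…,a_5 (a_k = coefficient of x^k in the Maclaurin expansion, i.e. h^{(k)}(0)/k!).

f: a_k = 3, 3, 3, 3, 3, 3, …
g: a_k = 0, -2, 0, 1/3, 0, -1/60, …
f·g: L₀ = L_f ⊗_s L_g, ord ≤ 1·2.
L = (-1 + x) + 2·Dx + (-1 + x)·Dx^2  (order 2).
h: a_k = 0, -6, -6, -5, -5, -101/20, …
ICs: h(0) = 0, h′(0) = -6.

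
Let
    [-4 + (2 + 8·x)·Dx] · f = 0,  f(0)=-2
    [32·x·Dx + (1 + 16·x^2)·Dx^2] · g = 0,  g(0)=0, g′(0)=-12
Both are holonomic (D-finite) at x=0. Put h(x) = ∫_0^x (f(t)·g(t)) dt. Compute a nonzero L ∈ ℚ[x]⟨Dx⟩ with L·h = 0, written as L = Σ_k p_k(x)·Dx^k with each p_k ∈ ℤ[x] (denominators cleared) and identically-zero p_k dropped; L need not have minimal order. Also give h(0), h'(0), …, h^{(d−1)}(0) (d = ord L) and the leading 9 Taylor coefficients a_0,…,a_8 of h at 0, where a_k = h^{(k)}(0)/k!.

f: a_k = -2, -4, 4, -8, 20, -56, 168, -528, 1716, …
g: a_k = 0, -12, 0, 64, 0, -3072/5, 0, 49152/7, 0, …
Sym-product of L_f,L_g gives L₀ (≤ ord 2).
h=∫h₀ ⇒ L = L₀·Dx.
L = (12 - 64·x - 64·x^2)·Dx + (-4 + 16·x + 192·x^2 + 256·x^3)·Dx^2 + (1 + 8·x + 32·x^2 + 128·x^3 + 256·x^4)·Dx^3  (order 3).
h: a_k = 0, 0, 12, 16, -44, -32, 3112/15, 13088/35, -75412/35, …
ICs: h(0) = 0, h′(0) = 0, h′′(0) = 24.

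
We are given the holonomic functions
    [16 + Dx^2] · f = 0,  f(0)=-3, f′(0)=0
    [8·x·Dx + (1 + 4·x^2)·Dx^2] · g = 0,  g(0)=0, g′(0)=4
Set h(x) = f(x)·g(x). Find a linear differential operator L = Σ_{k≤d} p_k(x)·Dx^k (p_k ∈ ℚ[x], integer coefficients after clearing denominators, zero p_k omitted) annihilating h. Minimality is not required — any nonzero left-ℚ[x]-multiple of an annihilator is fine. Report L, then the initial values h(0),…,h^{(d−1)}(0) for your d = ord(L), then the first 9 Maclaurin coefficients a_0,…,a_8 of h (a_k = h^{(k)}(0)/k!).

f: a_k = -3, 0, 24, 0, -32, 0, 256/15, 0, -512/105, …
g: a_k = 0, 4, 0, -16/3, 0, 64/5, 0, -256/7, 0, …
h₀=f·g: eliminate ⇒ L₀, order ≤ 2·2.
L = (2560 + 29696·x^2 + 118784·x^4 + 262144·x^6 + 262144·x^8) + (1536·x + 14336·x^3 + 49152·x^5 + 65536·x^7)·Dx + (240 + 3008·x^2 + 13824·x^4 + 32768·x^6 + 32768·x^8)·Dx^2 + (96·x + 896·x^3 + 3072·x^5 + 4096·x^7)·Dx^3 + (5 + 72·x^2 + 400·x^4 + 1024·x^6 + 1024·x^8)·Dx^4  (order 4).
h: a_k = 0, -12, 0, 112, 0, -1472/5, 0, 68864/105, 0, …
ICs: h(0) = 0, h′(0) = -12, h′′(0) = 0, h′′′(0) = 672.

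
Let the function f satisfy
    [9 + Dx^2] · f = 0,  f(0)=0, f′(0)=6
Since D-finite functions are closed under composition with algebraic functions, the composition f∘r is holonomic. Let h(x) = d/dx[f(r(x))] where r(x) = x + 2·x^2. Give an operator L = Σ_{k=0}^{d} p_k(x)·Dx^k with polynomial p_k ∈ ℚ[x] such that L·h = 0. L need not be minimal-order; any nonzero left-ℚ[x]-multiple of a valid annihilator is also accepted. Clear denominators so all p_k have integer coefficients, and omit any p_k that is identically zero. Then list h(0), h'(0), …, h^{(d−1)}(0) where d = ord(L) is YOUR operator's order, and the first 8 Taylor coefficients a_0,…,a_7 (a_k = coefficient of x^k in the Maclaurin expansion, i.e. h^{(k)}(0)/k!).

L = (57 + 144·x + 864·x^2 + 2304·x^3 + 2304·x^4) + (-12 - 48·x)·Dx + (1 + 8·x + 16·x^2)·Dx^2  (order 2).
h: a_k = 6, 24, -27, -216, -2079/4, -189, 45117/40, 12474/5, …
ICs: h(0) = 6, h′(0) = 24.

f: a_k = 0, 6, 0, -9, 0, 81/20, 0, -243/280, …
Substitute x→r, Dx→(1/r')Dx; clear ⇒ L₀.
h=h₀': d/dx-closure on L₀ ⇒ L.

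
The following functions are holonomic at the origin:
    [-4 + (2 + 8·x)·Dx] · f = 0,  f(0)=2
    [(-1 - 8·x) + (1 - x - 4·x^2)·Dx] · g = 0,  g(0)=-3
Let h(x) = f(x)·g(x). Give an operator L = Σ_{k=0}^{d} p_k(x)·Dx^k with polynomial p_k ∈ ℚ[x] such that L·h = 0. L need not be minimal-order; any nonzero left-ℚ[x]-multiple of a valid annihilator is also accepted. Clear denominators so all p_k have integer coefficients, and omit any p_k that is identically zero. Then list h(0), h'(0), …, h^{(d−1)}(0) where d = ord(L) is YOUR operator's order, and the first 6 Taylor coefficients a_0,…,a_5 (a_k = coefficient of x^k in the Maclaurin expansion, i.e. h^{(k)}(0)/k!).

L = (3 + 10·x + 24·x^2) + (-1 - 3·x + 8·x^2 + 16·x^3)·Dx  (order 1).
h: a_k = -6, -18, -30, -126, -186, -858, …
ICs: h(0) = -6.

f: a_k = 2, 4, -4, 8, -20, 56, …
g: a_k = -3, -3, -15, -27, -87, -195, …
f·g: L₀ = L_f ⊗_s L_g, ord ≤ 1·1.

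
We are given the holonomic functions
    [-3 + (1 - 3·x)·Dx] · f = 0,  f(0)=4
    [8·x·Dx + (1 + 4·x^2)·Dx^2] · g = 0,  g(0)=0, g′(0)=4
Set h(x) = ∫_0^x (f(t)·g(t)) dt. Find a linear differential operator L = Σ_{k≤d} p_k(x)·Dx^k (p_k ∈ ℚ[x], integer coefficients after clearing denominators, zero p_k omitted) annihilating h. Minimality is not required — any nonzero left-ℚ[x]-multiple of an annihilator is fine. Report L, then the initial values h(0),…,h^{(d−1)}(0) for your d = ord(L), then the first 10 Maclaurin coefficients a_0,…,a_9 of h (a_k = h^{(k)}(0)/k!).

L = 24·x·Dx + (6 - 8·x + 48·x^2)·Dx^2 + (-1 + 3·x - 4·x^2 + 12·x^3)·Dx^3  (order 3).
h: a_k = 0, 0, 8, 16, 92/3, 368/5, 2888/15, 17328/35, 44846/35, 358768/105, …
ICs: h(0) = 0, h′(0) = 0, h′′(0) = 16.

f: a_k = 4, 12, 36, 108, 324, 972, 2916, 8748, 26244, 78732, …
g: a_k = 0, 4, 0, -16/3, 0, 64/5, 0, -256/7, 0, 1024/9, …
h₀=f·g: eliminate ⇒ L₀, order ≤ 1·2.
∫: right-multiply L₀ by Dx.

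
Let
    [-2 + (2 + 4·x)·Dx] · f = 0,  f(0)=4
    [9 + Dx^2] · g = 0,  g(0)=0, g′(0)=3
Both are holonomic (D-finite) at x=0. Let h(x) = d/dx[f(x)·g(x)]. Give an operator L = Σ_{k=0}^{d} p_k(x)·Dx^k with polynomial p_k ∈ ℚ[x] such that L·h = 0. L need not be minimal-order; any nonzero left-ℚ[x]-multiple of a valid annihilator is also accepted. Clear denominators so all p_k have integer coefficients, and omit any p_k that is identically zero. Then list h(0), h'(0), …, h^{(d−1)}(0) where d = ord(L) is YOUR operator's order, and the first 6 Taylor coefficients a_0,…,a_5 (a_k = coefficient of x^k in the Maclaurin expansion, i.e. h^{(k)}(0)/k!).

L = (14 + 84·x + 192·x^2 + 216·x^3 + 108·x^4) + (-1 - 8·x - 18·x^2 - 12·x^3)·Dx + (1 + 7·x + 19·x^2 + 24·x^3 + 12·x^4)·Dx^2  (order 2).
h: a_k = 12, 24, -72, -48, 48, 288/5, …
ICs: h(0) = 12, h′(0) = 24.

f: a_k = 4, 4, -2, 2, -5/2, 7/2, …
g: a_k = 0, 3, 0, -9/2, 0, 81/40, …
L₀ := L_f ⊗_s L_g (sym. prod.), ord ≤ 2.
Derive L from L₀ (diff closure).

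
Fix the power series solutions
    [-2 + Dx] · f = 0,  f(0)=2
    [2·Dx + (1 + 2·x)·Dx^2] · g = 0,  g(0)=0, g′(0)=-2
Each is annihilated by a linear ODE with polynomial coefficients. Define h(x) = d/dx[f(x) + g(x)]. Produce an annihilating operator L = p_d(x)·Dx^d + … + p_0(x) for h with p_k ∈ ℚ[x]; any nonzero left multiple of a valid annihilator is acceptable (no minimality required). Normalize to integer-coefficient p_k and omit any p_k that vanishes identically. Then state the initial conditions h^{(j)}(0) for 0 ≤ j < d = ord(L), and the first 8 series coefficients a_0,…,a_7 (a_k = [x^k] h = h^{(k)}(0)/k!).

f: a_k = 2, 4, 4, 8/3, 4/3, 8/15, 8/45, 16/315, …
g: a_k = 0, -2, 2, -8/3, 4, -32/5, 32/3, -128/7, …
h₀=f+g: left-lcm gives L₀, ord ≤ 3.
h₀' ⇒ L via d/dx closure of L₀.
L = (-6 - 4·x) + (1 - 4·x - 4·x^2)·Dx + (1 + 3·x + 2·x^2)·Dx^2  (order 2).
h: a_k = 2, 12, 0, 64/3, -88/3, 976/15, -5744/45, 80672/315, …
ICs: h(0) = 2, h′(0) = 12.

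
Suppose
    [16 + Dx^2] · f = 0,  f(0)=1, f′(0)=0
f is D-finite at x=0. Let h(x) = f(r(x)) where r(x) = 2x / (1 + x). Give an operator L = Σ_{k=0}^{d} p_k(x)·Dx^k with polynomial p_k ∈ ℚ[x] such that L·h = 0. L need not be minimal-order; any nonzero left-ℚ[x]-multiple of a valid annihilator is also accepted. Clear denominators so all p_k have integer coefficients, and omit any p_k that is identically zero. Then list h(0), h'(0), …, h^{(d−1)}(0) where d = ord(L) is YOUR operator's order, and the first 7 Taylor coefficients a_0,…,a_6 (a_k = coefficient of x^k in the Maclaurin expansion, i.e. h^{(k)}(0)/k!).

L = 64 + (2 + 6·x + 6·x^2 + 2·x^3)·Dx + (1 + 4·x + 6·x^2 + 4·x^3 + x^4)·Dx^2  (order 2).
h: a_k = 1, 0, -32, 64, 224/3, -1664/3, 53216/45, …
ICs: h(0) = 1, h′(0) = 0.

f: a_k = 1, 0, -8, 0, 32/3, 0, -256/45, …
Substitute x→r, Dx→(1/r')Dx; clear ⇒ L₀.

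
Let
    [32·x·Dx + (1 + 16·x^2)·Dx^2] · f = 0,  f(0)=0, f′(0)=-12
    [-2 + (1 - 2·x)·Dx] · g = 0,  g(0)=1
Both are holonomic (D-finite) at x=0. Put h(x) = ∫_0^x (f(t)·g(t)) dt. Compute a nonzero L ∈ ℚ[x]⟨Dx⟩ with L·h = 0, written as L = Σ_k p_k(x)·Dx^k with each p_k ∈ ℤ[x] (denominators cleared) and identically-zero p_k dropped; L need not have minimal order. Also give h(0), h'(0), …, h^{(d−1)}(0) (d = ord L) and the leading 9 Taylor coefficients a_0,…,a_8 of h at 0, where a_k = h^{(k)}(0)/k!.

L = 64·x·Dx + (4 - 32·x + 128·x^2)·Dx^2 + (-1 + 2·x - 16·x^2 + 32·x^3)·Dx^3  (order 3).
h: a_k = 0, 0, -6, -8, 4, 32/5, -1376/15, -5504/35, 21088/35, …
ICs: h(0) = 0, h′(0) = 0, h′′(0) = -12.

f: a_k = 0, -12, 0, 64, 0, -3072/5, 0, 49152/7, 0, …
g: a_k = 1, 2, 4, 8, 16, 32, 64, 128, 256, …
h₀=f·g: eliminate ⇒ L₀, order ≤ 2·1.
h=∫₀ˣh₀: take L = L₀·Dx.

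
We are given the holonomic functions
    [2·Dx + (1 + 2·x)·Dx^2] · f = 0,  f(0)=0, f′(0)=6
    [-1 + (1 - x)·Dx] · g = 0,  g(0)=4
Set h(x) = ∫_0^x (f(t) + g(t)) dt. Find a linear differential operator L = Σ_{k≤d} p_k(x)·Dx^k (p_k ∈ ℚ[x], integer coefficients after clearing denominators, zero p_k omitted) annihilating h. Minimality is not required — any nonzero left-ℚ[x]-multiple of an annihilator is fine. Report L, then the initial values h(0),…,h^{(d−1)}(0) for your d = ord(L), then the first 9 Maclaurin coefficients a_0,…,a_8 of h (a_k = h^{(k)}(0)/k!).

f: a_k = 0, 6, -6, 8, -12, 96/5, -32, 384/7, -96, …
g: a_k = 4, 4, 4, 4, 4, 4, 4, 4, 4, …
Sum ⇒ L₀ = lclm(L_f,L_g) in ℚ(x)⟨Dx⟩.
∫: right-multiply L₀ by Dx.
L = (-14 - 4·x)·Dx^2 + (1 - 20·x - 8·x^2)·Dx^3 + (2 + 3·x - 3·x^2 - 2·x^3)·Dx^4  (order 4).
h: a_k = 0, 4, 5, -2/3, 3, -8/5, 58/15, -4, 103/14, …
ICs: h(0) = 0, h′(0) = 4, h′′(0) = 10, h′′′(0) = -4.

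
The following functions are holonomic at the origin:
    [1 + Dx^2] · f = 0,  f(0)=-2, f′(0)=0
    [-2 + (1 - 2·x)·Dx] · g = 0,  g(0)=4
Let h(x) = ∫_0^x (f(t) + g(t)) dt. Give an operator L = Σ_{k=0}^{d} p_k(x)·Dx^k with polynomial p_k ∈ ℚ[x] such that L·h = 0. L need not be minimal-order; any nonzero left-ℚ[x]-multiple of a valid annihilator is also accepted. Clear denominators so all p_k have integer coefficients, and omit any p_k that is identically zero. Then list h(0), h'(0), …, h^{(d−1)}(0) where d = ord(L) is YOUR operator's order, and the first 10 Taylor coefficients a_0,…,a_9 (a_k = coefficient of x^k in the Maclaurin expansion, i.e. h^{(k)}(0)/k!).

L = (-50 + 8·x - 8·x^2)·Dx + (9 - 22·x + 12·x^2 - 8·x^3)·Dx^2 + (-50 + 8·x - 8·x^2)·Dx^3 + (9 - 22·x + 12·x^2 - 8·x^3)·Dx^4  (order 4).
h: a_k = 0, 2, 4, 17/3, 8, 767/60, 64/3, 92161/2520, 64, 20643839/181440, …
ICs: h(0) = 0, h′(0) = 2, h′′(0) = 8, h′′′(0) = 34.

f: a_k = -2, 0, 1, 0, -1/12, 0, 1/360, 0, -1/20160, 0, …
g: a_k = 4, 8, 16, 32, 64, 128, 256, 512, 1024, 2048, …
Weyl lclm of L_f,L_g ⇒ L₀ (ord ≤ 3).
h=∫₀ˣh₀: take L = L₀·Dx.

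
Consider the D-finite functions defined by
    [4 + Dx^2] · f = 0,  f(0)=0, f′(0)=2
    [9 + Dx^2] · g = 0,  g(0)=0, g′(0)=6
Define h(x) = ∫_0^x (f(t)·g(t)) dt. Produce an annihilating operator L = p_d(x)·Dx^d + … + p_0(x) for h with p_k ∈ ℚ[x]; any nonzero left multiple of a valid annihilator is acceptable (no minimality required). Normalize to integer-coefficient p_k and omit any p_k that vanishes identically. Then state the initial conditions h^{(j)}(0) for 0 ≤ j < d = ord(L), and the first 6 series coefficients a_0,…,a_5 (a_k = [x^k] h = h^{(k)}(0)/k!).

L = 25·Dx + 26·Dx^3 + Dx^5  (order 5).
h: a_k = 0, 0, 0, 4, 0, -26/5, …
ICs: h(0) = 0, h′(0) = 0, h′′(0) = 0, h′′′(0) = 24, h′′′′(0) = 0.

f: a_k = 0, 2, 0, -4/3, 0, 4/15, …
g: a_k = 0, 6, 0, -9, 0, 81/20, …
f·g: L₀ = L_f ⊗_s L_g, ord ≤ 2·2.
∫: right-multiply L₀ by Dx.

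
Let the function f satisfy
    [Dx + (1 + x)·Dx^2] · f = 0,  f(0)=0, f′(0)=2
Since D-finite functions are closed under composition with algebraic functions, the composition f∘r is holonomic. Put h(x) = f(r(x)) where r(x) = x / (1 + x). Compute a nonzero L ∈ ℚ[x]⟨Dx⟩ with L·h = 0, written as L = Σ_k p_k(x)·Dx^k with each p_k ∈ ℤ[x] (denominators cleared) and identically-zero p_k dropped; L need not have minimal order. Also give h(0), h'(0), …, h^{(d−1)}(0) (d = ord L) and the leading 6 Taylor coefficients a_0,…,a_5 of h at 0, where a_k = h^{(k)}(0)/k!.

f: a_k = 0, 2, -1, 2/3, -1/2, 2/5, …
L₀ from L_f via x↦r, Dx↦r'^{-1}Dx.
L = (3 + 4·x)·Dx + (1 + 3·x + 2·x^2)·Dx^2  (order 2).
h: a_k = 0, 2, -3, 14/3, -15/2, 62/5, …
ICs: h(0) = 0, h′(0) = 2.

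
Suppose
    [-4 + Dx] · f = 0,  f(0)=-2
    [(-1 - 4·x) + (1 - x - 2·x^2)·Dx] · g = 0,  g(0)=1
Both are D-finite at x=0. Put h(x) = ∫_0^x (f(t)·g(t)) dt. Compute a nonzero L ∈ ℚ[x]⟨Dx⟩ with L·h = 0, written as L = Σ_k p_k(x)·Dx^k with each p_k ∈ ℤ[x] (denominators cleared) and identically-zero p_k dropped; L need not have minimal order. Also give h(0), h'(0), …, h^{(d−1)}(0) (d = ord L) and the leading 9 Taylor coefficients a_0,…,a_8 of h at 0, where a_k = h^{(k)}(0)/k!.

f: a_k = -2, -8, -16, -64/3, -64/3, -256/15, -512/45, -2048/315, -1024/315, …
g: a_k = 1, 1, 3, 5, 11, 21, 43, 85, 171, …
L₀ := L_f ⊗_s L_g (sym. prod.), ord ≤ 1.
h=∫h₀ ⇒ L = L₀·Dx.
L = (5 - 8·x^2)·Dx + (-1 + x + 2·x^2)·Dx^2  (order 2).
h: a_k = 0, -2, -5, -10, -107/6, -458/15, -781/15, -5662/63, -39703/252, …
ICs: h(0) = 0, h′(0) = -2.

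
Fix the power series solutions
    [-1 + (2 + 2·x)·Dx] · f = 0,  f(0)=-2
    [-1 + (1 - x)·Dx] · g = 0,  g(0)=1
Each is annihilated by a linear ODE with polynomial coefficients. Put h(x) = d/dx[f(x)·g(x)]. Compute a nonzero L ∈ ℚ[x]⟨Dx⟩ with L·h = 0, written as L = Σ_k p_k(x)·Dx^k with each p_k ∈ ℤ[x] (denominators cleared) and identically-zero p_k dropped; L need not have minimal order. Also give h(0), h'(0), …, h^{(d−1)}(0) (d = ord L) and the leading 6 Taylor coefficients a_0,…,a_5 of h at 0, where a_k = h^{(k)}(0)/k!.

f: a_k = -2, -1, 1/4, -1/8, 5/64, -7/128, …
g: a_k = 1, 1, 1, 1, 1, 1, …
Sym-product of L_f,L_g gives L₀ (≤ ord 1).
h₀' ⇒ L via d/dx closure of L₀.
L = (11 + 18·x + 3·x^2) + (-6 - 2·x + 6·x^2 + 2·x^3)·Dx  (order 1).
h: a_k = -3, -11/2, -69/8, -179/16, -1825/128, -4317/256, …
ICs: h(0) = -3.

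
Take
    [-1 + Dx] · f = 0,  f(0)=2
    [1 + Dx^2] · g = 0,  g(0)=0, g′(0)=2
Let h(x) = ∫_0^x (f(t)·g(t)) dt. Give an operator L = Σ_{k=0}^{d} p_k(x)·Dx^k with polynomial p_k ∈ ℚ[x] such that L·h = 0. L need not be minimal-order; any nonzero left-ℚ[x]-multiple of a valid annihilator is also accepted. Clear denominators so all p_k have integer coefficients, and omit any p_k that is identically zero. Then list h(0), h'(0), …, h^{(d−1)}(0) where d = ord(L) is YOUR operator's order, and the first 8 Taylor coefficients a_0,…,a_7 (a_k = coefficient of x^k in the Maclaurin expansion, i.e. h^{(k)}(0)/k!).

L = 2·Dx - 2·Dx^2 + Dx^3  (order 3).
h: a_k = 0, 0, 2, 4/3, 1/3, 0, -1/45, -2/315, …
ICs: h(0) = 0, h′(0) = 0, h′′(0) = 4.

f: a_k = 2, 2, 1, 1/3, 1/12, 1/60, 1/360, 1/2520, …
g: a_k = 0, 2, 0, -1/3, 0, 1/60, 0, -1/2520, …
f·g: L₀ = L_f ⊗_s L_g, ord ≤ 1·2.
h=∫₀ˣh₀: take L = L₀·Dx.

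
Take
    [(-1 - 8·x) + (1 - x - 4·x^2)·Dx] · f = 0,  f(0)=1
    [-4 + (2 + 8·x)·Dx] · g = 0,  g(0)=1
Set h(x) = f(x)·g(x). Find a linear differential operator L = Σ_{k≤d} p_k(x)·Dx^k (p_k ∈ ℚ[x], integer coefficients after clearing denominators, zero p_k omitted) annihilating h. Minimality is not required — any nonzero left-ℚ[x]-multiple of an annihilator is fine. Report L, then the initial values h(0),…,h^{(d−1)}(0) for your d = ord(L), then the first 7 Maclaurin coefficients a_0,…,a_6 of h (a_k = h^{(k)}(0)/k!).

L = (3 + 10·x + 24·x^2) + (-1 - 3·x + 8·x^2 + 16·x^3)·Dx  (order 1).
h: a_k = 1, 3, 5, 21, 31, 143, 183, …
ICs: h(0) = 1.

f: a_k = 1, 1, 5, 9, 29, 65, 181, …
g: a_k = 1, 2, -2, 4, -10, 28, -84, …
L₀ := L_f ⊗_s L_g (sym. prod.), ord ≤ 1.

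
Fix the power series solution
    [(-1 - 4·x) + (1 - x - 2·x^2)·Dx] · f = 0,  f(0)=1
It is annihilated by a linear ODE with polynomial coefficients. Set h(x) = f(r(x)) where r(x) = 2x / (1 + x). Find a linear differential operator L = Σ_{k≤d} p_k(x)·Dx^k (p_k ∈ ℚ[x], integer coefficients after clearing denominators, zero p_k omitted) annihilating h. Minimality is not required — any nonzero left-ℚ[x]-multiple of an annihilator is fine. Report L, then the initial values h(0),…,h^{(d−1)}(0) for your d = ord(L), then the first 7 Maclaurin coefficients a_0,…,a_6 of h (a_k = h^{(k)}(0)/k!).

f: a_k = 1, 1, 3, 5, 11, 21, 43, …
Substitute x→r, Dx→(1/r')Dx; clear ⇒ L₀.
L = (2 + 18·x) + (-1 - x + 9·x^2 + 9·x^3)·Dx  (order 1).
h: a_k = 1, 2, 10, 18, 90, 162, 810, …
ICs: h(0) = 1.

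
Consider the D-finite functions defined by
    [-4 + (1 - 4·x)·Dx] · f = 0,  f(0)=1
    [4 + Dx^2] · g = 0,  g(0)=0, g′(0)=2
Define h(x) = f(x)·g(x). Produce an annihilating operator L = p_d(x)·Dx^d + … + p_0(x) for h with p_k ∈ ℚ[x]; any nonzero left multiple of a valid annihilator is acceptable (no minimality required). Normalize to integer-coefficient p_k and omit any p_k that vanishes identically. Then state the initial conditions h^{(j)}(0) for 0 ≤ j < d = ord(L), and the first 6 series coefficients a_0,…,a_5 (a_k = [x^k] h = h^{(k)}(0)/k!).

L = (-4 + 16·x) + 8·Dx + (-1 + 4·x)·Dx^2  (order 2).
h: a_k = 0, 2, 8, 92/3, 368/3, 7364/15, …
ICs: h(0) = 0, h′(0) = 2.

f: a_k = 1, 4, 16, 64, 256, 1024, …
g: a_k = 0, 2, 0, -4/3, 0, 4/15, …
Product ⇒ symmetric product L₀, ord ≤ 2.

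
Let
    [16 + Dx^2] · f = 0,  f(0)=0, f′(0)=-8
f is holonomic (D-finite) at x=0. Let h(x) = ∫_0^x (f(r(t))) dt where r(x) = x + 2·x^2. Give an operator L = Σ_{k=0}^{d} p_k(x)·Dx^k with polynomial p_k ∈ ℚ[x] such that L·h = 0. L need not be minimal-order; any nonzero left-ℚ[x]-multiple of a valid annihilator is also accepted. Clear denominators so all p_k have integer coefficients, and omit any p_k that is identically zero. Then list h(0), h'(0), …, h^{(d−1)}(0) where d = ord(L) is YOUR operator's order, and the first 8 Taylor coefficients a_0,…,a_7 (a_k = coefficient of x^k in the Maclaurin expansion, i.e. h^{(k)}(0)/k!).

L = (16 + 192·x + 768·x^2 + 1024·x^3)·Dx - 4·Dx^2 + (1 + 4·x)·Dx^3  (order 3).
h: a_k = 0, 0, -4, -16/3, 16/3, 128/5, 1792/45, 0, …
ICs: h(0) = 0, h′(0) = 0, h′′(0) = -8.

f: a_k = 0, -8, 0, 64/3, 0, -256/15, 0, 2048/315, …
Substitute x→r, Dx→(1/r')Dx; clear ⇒ L₀.
h=∫₀ˣh₀: take L = L₀·Dx.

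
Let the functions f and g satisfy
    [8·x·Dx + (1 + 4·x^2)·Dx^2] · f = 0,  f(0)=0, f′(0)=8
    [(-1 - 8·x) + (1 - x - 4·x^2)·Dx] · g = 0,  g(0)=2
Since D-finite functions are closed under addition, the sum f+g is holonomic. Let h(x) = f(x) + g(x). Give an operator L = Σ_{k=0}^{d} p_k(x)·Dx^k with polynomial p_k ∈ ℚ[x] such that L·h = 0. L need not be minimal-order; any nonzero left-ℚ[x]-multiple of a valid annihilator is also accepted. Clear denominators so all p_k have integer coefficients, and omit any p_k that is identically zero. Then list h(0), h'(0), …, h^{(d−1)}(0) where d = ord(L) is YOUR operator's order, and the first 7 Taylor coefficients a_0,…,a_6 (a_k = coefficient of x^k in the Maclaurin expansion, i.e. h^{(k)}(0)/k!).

f: a_k = 0, 8, 0, -32/3, 0, 128/5, 0, …
g: a_k = 2, 2, 10, 18, 58, 130, 362, …
Weyl lclm of L_f,L_g ⇒ L₀ (ord ≤ 3).
L = (40 - 160·x - 2272·x^2 - 4608·x^3 - 16896·x^4 - 6144·x^6)·Dx + (-31 - 264·x - 364·x^2 - 2208·x^3 - 4160·x^4 - 12800·x^5 - 768·x^6 - 6144·x^7)·Dx^2 + (5 + 11·x + 80·x^2 - 116·x^3 - 80·x^4 - 704·x^5 - 1536·x^6 - 256·x^7 - 1024·x^8)·Dx^3  (order 3).
h: a_k = 2, 10, 10, 22/3, 58, 778/5, 362, …
ICs: h(0) = 2, h′(0) = 10, h′′(0) = 20.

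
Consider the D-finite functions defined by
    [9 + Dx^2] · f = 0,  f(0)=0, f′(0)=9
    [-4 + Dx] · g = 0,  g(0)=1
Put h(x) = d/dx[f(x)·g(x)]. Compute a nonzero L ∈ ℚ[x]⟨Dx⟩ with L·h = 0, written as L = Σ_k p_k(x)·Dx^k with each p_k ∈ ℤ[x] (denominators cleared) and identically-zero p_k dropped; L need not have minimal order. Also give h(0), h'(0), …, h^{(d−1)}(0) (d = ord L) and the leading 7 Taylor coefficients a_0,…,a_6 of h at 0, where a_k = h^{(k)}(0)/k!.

L = 25 - 8·Dx + Dx^2  (order 2).
h: a_k = 9, 72, 351/2, 168, -237/8, -1287/5, -25481/80, …
ICs: h(0) = 9, h′(0) = 72.

f: a_k = 0, 9, 0, -27/2, 0, 243/40, 0, …
g: a_k = 1, 4, 8, 32/3, 32/3, 128/15, 256/45, …
Product ⇒ symmetric product L₀, ord ≤ 2.
h=h₀': d/dx-closure on L₀ ⇒ L.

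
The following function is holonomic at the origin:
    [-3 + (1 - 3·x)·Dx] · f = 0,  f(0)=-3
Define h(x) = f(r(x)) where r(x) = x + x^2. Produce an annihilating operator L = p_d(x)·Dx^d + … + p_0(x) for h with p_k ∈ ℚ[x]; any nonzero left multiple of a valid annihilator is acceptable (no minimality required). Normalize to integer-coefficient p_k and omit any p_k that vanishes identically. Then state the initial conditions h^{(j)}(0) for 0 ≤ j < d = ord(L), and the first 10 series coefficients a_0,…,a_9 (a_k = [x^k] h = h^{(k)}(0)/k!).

f: a_k = -3, -9, -27, -81, -243, -729, -2187, -6561, -19683, -59049, …
Substitute x→r, Dx→(1/r')Dx; clear ⇒ L₀.
L = (3 + 6·x) + (-1 + 3·x + 3·x^2)·Dx  (order 1).
h: a_k = -3, -9, -36, -135, -513, -1944, -7371, -27945, -105948, -401679, …
ICs: h(0) = -3.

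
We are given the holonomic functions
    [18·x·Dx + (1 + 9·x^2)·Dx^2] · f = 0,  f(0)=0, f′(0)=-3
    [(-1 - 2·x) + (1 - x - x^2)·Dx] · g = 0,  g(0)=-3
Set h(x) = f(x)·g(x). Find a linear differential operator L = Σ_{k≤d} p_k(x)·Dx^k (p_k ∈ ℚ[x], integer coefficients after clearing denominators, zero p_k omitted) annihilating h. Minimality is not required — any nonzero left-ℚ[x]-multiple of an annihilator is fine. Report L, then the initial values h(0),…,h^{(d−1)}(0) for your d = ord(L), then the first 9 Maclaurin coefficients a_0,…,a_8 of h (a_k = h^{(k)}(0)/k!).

f: a_k = 0, -3, 0, 9, 0, -243/5, 0, 2187/7, 0, …
g: a_k = -3, -3, -6, -9, -15, -24, -39, -63, -102, …
Product ⇒ symmetric product L₀, ord ≤ 2.
L = (2 + 18·x + 54·x^2) + (2 - 14·x + 36·x^2 + 54·x^3)·Dx + (-1 + x - 8·x^2 + 9·x^3 + 9·x^4)·Dx^2  (order 2).
h: a_k = 0, 9, 9, -9, 0, 684/5, 684/5, -23229/35, -18441/35, …
ICs: h(0) = 0, h′(0) = 9.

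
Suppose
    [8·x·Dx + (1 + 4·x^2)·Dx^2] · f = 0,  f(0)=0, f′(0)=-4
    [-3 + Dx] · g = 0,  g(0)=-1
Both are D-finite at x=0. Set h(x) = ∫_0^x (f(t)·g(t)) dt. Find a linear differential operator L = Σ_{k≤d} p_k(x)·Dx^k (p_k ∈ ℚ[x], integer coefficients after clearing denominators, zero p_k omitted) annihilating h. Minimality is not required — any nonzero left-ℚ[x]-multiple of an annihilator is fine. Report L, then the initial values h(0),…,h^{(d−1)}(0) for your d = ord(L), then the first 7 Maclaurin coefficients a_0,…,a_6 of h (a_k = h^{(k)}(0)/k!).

f: a_k = 0, -4, 0, 16/3, 0, -64/5, 0, …
g: a_k = -1, -3, -9/2, -9/2, -27/8, -81/40, -81/80, …
f·g: L₀ = L_f ⊗_s L_g, ord ≤ 2·1.
h=∫₀ˣh₀: take L = L₀·Dx.
L = (9 - 24·x + 36·x^2)·Dx + (-6 + 8·x - 24·x^2)·Dx^2 + (1 + 4·x^2)·Dx^3  (order 3).
h: a_k = 0, 0, 2, 4, 19/6, 2/5, 23/60, …
ICs: h(0) = 0, h′(0) = 0, h′′(0) = 4.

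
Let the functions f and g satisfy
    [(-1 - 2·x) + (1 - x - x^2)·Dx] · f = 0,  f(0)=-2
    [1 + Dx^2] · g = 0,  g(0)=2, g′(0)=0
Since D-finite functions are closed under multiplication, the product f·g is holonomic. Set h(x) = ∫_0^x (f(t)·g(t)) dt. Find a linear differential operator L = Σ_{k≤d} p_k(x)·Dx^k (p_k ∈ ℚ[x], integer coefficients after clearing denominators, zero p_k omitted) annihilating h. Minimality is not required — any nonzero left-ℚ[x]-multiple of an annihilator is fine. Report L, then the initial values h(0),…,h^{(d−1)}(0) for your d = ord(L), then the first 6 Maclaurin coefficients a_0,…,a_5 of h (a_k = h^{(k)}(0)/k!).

f: a_k = -2, -2, -4, -6, -10, -16, …
g: a_k = 2, 0, -1, 0, 1/12, 0, …
h₀=f·g: eliminate ⇒ L₀, order ≤ 1·2.
Integrate: L := L₀·Dx.
L = (1 + x + x^2)·Dx + (2 + 4·x)·Dx^2 + (-1 + x + x^2)·Dx^3  (order 3).
h: a_k = 0, -4, -2, -2, -5/2, -97/30, …
ICs: h(0) = 0, h′(0) = -4, h′′(0) = -4.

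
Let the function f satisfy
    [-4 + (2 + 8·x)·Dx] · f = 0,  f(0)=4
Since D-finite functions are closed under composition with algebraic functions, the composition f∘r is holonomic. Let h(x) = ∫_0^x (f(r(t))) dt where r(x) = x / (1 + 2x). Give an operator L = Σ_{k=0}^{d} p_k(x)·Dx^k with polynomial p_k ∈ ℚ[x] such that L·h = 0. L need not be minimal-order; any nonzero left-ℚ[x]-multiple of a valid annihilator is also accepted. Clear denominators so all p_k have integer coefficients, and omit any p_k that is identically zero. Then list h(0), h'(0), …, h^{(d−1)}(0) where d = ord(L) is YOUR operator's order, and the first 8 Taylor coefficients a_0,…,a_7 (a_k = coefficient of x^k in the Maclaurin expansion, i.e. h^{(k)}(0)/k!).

f: a_k = 4, 8, -8, 16, -40, 112, -336, 1056, …
Substitute x→r, Dx→(1/r')Dx; clear ⇒ L₀.
∫: right-multiply L₀ by Dx.
L = -2·Dx + (1 + 8·x + 12·x^2)·Dx^2  (order 2).
h: a_k = 0, 4, 4, -8, 20, -296/5, 200, -5232/7, …
ICs: h(0) = 0, h′(0) = 4.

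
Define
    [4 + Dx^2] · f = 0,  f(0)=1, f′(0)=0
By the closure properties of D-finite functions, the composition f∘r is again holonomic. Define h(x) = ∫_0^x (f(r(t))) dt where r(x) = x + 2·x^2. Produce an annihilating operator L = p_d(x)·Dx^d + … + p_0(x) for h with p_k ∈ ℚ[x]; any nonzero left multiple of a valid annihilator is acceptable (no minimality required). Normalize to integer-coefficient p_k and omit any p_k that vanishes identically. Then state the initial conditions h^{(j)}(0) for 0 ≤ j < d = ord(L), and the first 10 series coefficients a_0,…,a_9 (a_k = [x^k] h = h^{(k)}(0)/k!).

L = (4 + 48·x + 192·x^2 + 256·x^3)·Dx - 4·Dx^2 + (1 + 4·x)·Dx^3  (order 3).
h: a_k = 0, 1, 0, -2/3, -2, -22/15, 8/9, 716/315, 38/15, 1682/2835, …
ICs: h(0) = 0, h′(0) = 1, h′′(0) = 0.

f: a_k = 1, 0, -2, 0, 2/3, 0, -4/45, 0, 2/315, 0, …
L₀ from L_f via x↦r, Dx↦r'^{-1}Dx.
h=∫h₀ ⇒ L = L₀·Dx.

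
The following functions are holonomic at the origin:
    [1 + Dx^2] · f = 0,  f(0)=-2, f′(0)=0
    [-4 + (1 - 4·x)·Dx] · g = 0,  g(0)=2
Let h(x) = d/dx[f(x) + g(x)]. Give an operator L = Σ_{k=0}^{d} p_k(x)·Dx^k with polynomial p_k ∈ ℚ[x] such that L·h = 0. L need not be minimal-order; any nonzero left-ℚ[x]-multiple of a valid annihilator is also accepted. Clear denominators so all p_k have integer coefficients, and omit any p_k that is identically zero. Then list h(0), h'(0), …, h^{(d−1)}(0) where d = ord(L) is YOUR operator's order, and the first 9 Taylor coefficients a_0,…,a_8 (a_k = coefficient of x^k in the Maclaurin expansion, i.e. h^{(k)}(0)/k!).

L = (1544 - 64·x + 128·x^2) + (-97 + 396·x - 48·x^2 + 64·x^3)·Dx + (1544 - 64·x + 128·x^2)·Dx^2 + (-97 + 396·x - 48·x^2 + 64·x^3)·Dx^3  (order 3).
h: a_k = 8, 66, 384, 6143/3, 10240, 2949121/60, 229376, 2642411519/2520, 4718592, …
ICs: h(0) = 8, h′(0) = 66, h′′(0) = 768.

f: a_k = -2, 0, 1, 0, -1/12, 0, 1/360, 0, -1/20160, …
g: a_k = 2, 8, 32, 128, 512, 2048, 8192, 32768, 131072, …
f+g: L₀ = lclm(L_f,L_g), ord ≤ 2+1.
h=h₀': d/dx-closure on L₀ ⇒ L.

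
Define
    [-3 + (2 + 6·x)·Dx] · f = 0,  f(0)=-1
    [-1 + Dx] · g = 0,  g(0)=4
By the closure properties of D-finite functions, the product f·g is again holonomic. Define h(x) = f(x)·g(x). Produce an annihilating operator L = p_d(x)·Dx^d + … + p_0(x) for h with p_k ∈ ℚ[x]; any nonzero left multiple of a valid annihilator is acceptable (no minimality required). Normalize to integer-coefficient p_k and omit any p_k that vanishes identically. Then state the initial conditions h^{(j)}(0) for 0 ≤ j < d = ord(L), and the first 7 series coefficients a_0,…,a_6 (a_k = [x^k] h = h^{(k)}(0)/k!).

f: a_k = -1, -3/2, 9/8, -27/16, 405/128, -1701/256, 15309/1024, …
g: a_k = 4, 4, 2, 2/3, 1/6, 1/30, 1/180, …
f·g: L₀ = L_f ⊗_s L_g, ord ≤ 1·1.
L = (-5 - 6·x) + (2 + 6·x)·Dx  (order 1).
h: a_k = -4, -10, -7/2, -71/12, 671/96, -16157/960, 88837/2304, …
ICs: h(0) = -4.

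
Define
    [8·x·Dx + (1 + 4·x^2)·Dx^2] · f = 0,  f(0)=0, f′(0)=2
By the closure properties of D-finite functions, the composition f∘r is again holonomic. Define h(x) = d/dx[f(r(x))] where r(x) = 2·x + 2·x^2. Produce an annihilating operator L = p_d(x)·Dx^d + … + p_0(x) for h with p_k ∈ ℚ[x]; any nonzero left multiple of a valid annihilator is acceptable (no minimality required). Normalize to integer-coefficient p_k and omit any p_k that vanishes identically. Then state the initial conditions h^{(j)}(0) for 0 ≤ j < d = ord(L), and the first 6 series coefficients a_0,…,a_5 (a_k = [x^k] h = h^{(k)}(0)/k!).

f: a_k = 0, 2, 0, -8/3, 0, 32/5, …
f∘r: x↦r, Dx↦Dx/r' in L_f ⇒ L₀.
h=h₀': d/dx-closure on L₀ ⇒ L.
L = (-2 + 32·x + 128·x^2 + 192·x^3 + 96·x^4) + (1 + 2·x + 16·x^2 + 64·x^3 + 80·x^4 + 32·x^5)·Dx  (order 1).
h: a_k = 4, 8, -64, -256, 704, 6016, …
ICs: h(0) = 4.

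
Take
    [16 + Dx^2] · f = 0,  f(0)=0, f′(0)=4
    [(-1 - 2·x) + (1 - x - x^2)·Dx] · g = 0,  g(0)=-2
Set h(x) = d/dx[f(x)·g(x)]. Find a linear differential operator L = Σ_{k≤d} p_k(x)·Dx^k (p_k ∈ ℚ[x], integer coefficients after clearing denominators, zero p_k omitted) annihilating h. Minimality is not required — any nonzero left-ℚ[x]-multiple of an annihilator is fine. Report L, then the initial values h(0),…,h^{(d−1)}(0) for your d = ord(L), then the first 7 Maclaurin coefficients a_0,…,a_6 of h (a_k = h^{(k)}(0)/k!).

L = (54 - 256·x - 128·x^2 + 256·x^3 + 128·x^4) + (-13 - 10·x + 48·x^2 + 32·x^3)·Dx + (7 - 15·x - 7·x^2 + 16·x^3 + 8·x^4)·Dx^2  (order 2).
h: a_k = -8, -16, 16, -32/3, -72, -512/5, -7864/45, …
ICs: h(0) = -8, h′(0) = -16.

f: a_k = 0, 4, 0, -32/3, 0, 128/15, 0, …
g: a_k = -2, -2, -4, -6, -10, -16, -26, …
L₀ := L_f ⊗_s L_g (sym. prod.), ord ≤ 2.
Derive L from L₀ (diff closure).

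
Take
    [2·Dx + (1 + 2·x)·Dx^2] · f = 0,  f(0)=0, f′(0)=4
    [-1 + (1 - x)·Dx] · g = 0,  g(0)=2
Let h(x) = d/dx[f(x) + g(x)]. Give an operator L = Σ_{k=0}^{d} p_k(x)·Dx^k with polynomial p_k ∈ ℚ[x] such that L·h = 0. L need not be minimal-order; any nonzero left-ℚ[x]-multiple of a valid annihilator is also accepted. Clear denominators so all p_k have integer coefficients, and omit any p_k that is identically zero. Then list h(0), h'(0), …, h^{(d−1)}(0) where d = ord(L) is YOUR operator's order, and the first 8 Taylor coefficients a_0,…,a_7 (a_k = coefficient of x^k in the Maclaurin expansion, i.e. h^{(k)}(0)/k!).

f: a_k = 0, 4, -4, 16/3, -8, 64/5, -64/3, 256/7, …
g: a_k = 2, 2, 2, 2, 2, 2, 2, 2, …
Weyl lclm of L_f,L_g ⇒ L₀ (ord ≤ 3).
h=h₀': d/dx-closure on L₀ ⇒ L.
L = (-14 - 4·x) + (1 - 20·x - 8·x^2)·Dx + (2 + 3·x - 3·x^2 - 2·x^3)·Dx^2  (order 2).
h: a_k = 6, -4, 22, -24, 74, -116, 270, -496, …
ICs: h(0) = 6, h′(0) = -4.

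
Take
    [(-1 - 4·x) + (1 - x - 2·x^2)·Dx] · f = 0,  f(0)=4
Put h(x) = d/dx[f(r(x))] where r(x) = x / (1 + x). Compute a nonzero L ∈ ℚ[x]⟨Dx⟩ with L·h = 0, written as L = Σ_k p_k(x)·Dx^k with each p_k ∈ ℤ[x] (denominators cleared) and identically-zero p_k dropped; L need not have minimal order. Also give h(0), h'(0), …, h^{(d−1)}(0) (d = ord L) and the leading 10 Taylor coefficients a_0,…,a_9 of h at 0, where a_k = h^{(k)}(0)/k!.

f: a_k = 4, 4, 12, 20, 44, 84, 172, 340, 684, 1364, …
h₀=f(r): pull back L_f along r ⇒ L₀.
h₀' ⇒ L via d/dx closure of L₀.
L = (4 + 12·x + 36·x^2 + 20·x^3) + (-1 - 7·x - 9·x^2 + 7·x^3 + 10·x^4)·Dx  (order 1).
h: a_k = 4, 16, 0, 64, -80, 288, -560, 1408, -3024, 6880, …
ICs: h(0) = 4.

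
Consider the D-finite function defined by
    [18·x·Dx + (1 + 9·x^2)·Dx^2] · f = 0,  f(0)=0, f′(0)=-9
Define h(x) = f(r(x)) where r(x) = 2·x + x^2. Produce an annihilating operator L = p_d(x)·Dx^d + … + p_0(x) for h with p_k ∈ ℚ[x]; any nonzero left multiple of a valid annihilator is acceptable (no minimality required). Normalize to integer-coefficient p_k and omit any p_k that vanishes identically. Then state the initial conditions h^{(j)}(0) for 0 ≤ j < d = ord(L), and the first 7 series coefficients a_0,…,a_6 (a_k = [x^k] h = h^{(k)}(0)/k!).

L = (-1 + 72·x + 144·x^2 + 108·x^3 + 27·x^4)·Dx + (1 + x + 36·x^2 + 72·x^3 + 45·x^4 + 9·x^5)·Dx^2  (order 2).
h: a_k = 0, -18, -9, 216, 324, -22518/5, -11637, …
ICs: h(0) = 0, h′(0) = -18.

f: a_k = 0, -9, 0, 27, 0, -729/5, 0, …
L₀ from L_f via x↦r, Dx↦r'^{-1}Dx.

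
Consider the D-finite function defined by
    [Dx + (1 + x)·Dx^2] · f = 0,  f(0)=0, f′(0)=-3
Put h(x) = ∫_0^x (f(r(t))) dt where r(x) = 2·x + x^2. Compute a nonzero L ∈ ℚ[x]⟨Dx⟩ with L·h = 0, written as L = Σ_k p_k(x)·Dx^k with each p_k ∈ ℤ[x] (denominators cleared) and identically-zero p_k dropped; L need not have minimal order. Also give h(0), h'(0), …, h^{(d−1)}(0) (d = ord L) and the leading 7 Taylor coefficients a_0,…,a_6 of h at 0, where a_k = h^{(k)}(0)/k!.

L = Dx^2 + (1 + x)·Dx^3  (order 3).
h: a_k = 0, 0, -3, 1, -1/2, 3/10, -1/5, …
ICs: h(0) = 0, h′(0) = 0, h′′(0) = -6.

f: a_k = 0, -3, 3/2, -1, 3/4, -3/5, 1/2, …
f∘r: x↦r, Dx↦Dx/r' in L_f ⇒ L₀.
∫: right-multiply L₀ by Dx.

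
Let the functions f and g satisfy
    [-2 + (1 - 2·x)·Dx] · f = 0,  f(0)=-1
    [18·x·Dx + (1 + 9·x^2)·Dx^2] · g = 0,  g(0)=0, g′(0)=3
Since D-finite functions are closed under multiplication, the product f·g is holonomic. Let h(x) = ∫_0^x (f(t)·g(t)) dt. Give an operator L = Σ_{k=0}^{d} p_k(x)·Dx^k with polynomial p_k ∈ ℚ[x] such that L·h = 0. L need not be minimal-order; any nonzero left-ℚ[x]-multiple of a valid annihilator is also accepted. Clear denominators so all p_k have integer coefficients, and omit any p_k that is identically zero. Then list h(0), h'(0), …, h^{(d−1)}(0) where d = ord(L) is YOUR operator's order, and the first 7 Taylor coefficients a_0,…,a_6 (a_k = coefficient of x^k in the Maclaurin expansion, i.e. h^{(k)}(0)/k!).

f: a_k = -1, -2, -4, -8, -16, -32, -64, …
g: a_k = 0, 3, 0, -9, 0, 243/5, 0, …
f·g: L₀ = L_f ⊗_s L_g, ord ≤ 1·2.
h=∫₀ˣh₀: take L = L₀·Dx.
L = 36·x·Dx + (4 - 18·x + 72·x^2)·Dx^2 + (-1 + 2·x - 9·x^2 + 18·x^3)·Dx^3  (order 3).
h: a_k = 0, 0, -3/2, -2, -3/4, -6/5, -101/10, …
ICs: h(0) = 0, h′(0) = 0, h′′(0) = -3.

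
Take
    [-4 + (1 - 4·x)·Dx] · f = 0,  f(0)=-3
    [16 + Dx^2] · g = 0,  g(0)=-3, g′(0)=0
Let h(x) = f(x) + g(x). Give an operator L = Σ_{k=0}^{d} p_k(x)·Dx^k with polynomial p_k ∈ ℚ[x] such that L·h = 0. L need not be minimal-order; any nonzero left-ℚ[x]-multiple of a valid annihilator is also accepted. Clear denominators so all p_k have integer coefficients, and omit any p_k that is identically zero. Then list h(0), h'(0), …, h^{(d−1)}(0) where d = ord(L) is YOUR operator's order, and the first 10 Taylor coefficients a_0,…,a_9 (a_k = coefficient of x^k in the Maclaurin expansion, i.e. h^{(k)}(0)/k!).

f: a_k = -3, -12, -48, -192, -768, -3072, -12288, -49152, -196608, -786432, …
g: a_k = -3, 0, 24, 0, -32, 0, 256/15, 0, -512/105, 0, …
L₀ := lclm(L_f,L_g); ord L₀ ≤ 1+2.
L = (448 - 512·x + 1024·x^2) + (-48 + 320·x - 768·x^2 + 1024·x^3)·Dx + (28 - 32·x + 64·x^2)·Dx^2 + (-3 + 20·x - 48·x^2 + 64·x^3)·Dx^3  (order 3).
h: a_k = -6, -12, -24, -192, -800, -3072, -184064/15, -49152, -20644352/105, -786432, …
ICs: h(0) = -6, h′(0) = -12, h′′(0) = -48.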